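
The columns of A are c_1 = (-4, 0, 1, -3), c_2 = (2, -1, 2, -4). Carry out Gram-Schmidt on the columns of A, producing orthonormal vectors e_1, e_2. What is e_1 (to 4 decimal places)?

e_1 = (-0.7845, 0.0000, 0.1961, -0.5883)

c_1 = (-4, 0, 1, -3); ‖c_1‖ = 5.0990, so e_1 = (-0.7845, 0.0000, 0.1961, -0.5883).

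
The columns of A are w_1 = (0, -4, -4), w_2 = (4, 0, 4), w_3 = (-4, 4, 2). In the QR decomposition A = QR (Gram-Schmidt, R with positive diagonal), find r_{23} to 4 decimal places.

r_{23} = -4.0825

w_1 = (0, -4, -4); ‖w_1‖ = 5.6569, so e_1 = (0.0000, -0.7071, -0.7071).
e_1·w_2 = 0.0000·4 + (-0.7071)·0 + (-0.7071)·4 = -2.8284.
u_2 = w_2 + 2.8284·e_1 = (4.0000, -2.0000, 2.0000).
‖u_2‖ = 4.8990, so e_2 = (0.8165, -0.4082, 0.4082).
r_{23} = e_2·w_3 = -4.0825.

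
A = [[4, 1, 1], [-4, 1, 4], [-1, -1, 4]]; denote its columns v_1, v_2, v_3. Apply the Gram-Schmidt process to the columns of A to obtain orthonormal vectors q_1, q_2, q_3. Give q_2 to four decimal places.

v_1 = (4, -4, -1); ‖v_1‖ = 5.7446, so q_1 = (0.6963, -0.6963, -0.1741).
q_1·v_2 = 0.6963·1 + (-0.6963)·1 + (-0.1741)·(-1) = 0.1741.
u_2 = v_2 − 0.1741·q_1 = (0.8788, 1.1212, -0.9697).
‖u_2‖ = 1.7233, so q_2 = (0.5100, 0.6506, -0.5627).

q_2 = (0.5100, 0.6506, -0.5627)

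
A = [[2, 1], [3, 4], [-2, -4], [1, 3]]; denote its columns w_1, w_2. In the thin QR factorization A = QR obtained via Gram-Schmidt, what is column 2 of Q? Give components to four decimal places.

w_1 = (2, 3, -2, 1); ‖w_1‖ = 4.2426, so q_1 = (0.4714, 0.7071, -0.4714, 0.2357).
q_1·w_2 = 0.4714·1 + 0.7071·4 + (-0.4714)·(-4) + 0.2357·3 = 5.8926.
u_2 = w_2 − 5.8926·q_1 = (-1.7778, -0.1667, -1.2222, 1.6111).
‖u_2‖ = 2.6977, so q_2 = (-0.6590, -0.0618, -0.4531, 0.5972).

q_2 = (-0.6590, -0.0618, -0.4531, 0.5972)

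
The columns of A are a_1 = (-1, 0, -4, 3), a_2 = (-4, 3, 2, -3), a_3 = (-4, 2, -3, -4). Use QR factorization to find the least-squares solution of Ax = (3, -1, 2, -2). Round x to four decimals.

q_1 = a_1/‖a_1‖ = (-1, 0, -4, 3)/5.0990 = (-0.1961, 0.0000, -0.7845, 0.5883).
r_{12} = q_1·a_2 = -2.5495.
u_2 = a_2 + 2.5495·q_1 = (-4.5000, 3.0000, 0.0000, -1.5000).
‖u_2‖ = 5.6125, so q_2 = (-0.8018, 0.5345, 0.0000, -0.2673).
r_{13} = q_1·a_3 = 0.7845; r_{23} = q_2·a_3 = 5.3452.
u_3 = a_3 − 0.7845·q_1 − 5.3452·q_2 = (0.4396, -0.8571, -2.3846, -3.0330).
‖u_3‖ = 3.9766, so q_3 = (0.1105, -0.2155, -0.5997, -0.7627).
Qᵀb = (-3.3340, -2.4054, 0.8732).
Back-substitute: x_3 = 0.8732/3.9766 = 0.2196.
x_2 = (-2.4054 − 5.3452·0.2196)/5.6125 = -0.6377.
x_1 = (-3.3340 + 2.5495·(-0.6377) − 0.7845·0.2196)/5.0990 = -1.0065.

x = (-1.0065, -0.6377, 0.2196)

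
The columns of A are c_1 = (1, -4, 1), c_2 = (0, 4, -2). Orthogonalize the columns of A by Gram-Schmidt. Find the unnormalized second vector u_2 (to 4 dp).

u_2 = (1.0000, 0.0000, -1.0000)

c_1 = (1, -4, 1); ‖c_1‖ = 4.2426, so q_1 = (0.2357, -0.9428, 0.2357).
q_1·c_2 = 0.2357·0 + (-0.9428)·4 + 0.2357·(-2) = -4.2426.
u_2 = c_2 + 4.2426·q_1 = (1.0000, 0.0000, -1.0000).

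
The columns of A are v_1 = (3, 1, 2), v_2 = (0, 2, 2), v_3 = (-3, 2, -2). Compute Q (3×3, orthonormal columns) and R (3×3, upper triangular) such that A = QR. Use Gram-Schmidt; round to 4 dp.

q_1 = v_1/‖v_1‖ = (3, 1, 2)/3.7417 = (0.8018, 0.2673, 0.5345).
r_{12} = q_1·v_2 = 1.6036.
u_2 = v_2 − 1.6036·q_1 = (-1.2857, 1.5714, 1.1429).
‖u_2‖ = 2.3299, so q_2 = (-0.5518, 0.6745, 0.4905).
r_{13} = q_1·v_3 = -2.9399; r_{23} = q_2·v_3 = 2.0234.
u_3 = v_3 + 2.9399·q_1 − 2.0234·q_2 = (0.4737, 1.4211, -1.4211).
‖u_3‖ = 2.0647, so q_3 = (0.2294, 0.6882, -0.6882).

Q = [[0.8018, -0.5518, 0.2294], [0.2673, 0.6745, 0.6882], [0.5345, 0.4905, -0.6882]], R = [[3.7417, 1.6036, -2.9399], [0.0000, 2.3299, 2.0234], [0.0000, 0.0000, 2.0647]]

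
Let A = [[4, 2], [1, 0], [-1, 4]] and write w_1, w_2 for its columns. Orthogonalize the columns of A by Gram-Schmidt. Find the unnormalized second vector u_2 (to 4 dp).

q_1 = w_1/‖w_1‖ = (4, 1, -1)/4.2426 = (0.9428, 0.2357, -0.2357).
r_{12} = q_1·w_2 = 0.9428.
u_2 = w_2 − 0.9428·q_1 = (1.1111, -0.2222, 4.2222).

u_2 = (1.1111, -0.2222, 4.2222)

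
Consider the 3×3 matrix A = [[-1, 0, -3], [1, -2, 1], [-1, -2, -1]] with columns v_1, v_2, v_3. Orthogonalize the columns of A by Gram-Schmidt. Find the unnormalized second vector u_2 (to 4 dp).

e_1 = v_1/‖v_1‖ = (-1, 1, -1)/1.7321 = (-0.5774, 0.5774, -0.5774).
r_{12} = e_1·v_2 = 0.0000.
u_2 = v_2 + 0.0000·e_1 = (0.0000, -2.0000, -2.0000).

u_2 = (0.0000, -2.0000, -2.0000)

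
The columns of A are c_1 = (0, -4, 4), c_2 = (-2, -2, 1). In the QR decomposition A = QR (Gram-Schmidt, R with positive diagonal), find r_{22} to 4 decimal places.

c_1 = (0, -4, 4); ‖c_1‖ = 5.6569, so q_1 = (0.0000, -0.7071, 0.7071).
q_1·c_2 = 0.0000·(-2) + (-0.7071)·(-2) + 0.7071·1 = 2.1213.
u_2 = c_2 − 2.1213·q_1 = (-2.0000, -0.5000, -0.5000).
r_{22} = ‖u_2‖ = 2.1213.

r_{22} = 2.1213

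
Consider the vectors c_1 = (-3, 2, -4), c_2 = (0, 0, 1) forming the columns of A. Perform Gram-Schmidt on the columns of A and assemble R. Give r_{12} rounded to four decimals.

c_1 = (-3, 2, -4); ‖c_1‖ = 5.3852, so e_1 = (-0.5571, 0.3714, -0.7428).
r_{12} = e_1·c_2 = -0.7428.

r_{12} = -0.7428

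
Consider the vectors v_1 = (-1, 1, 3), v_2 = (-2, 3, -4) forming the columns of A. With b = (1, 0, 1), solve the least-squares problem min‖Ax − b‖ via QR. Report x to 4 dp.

x = (0.0593, -0.1926)

v_1 = (-1, 1, 3); ‖v_1‖ = 3.3166, so e_1 = (-0.3015, 0.3015, 0.9045).
e_1·v_2 = (-0.3015)·(-2) + 0.3015·3 + 0.9045·(-4) = -2.1106.
u_2 = v_2 + 2.1106·e_1 = (-2.6364, 3.6364, -2.0909).
‖u_2‖ = 4.9543, so e_2 = (-0.5321, 0.7340, -0.4220).
Qᵀb = (0.6030, -0.9542).
Back-substitute: x_2 = -0.9542/4.9543 = -0.1926.
x_1 = (0.6030 + 2.1106·(-0.1926))/3.3166 = 0.0593.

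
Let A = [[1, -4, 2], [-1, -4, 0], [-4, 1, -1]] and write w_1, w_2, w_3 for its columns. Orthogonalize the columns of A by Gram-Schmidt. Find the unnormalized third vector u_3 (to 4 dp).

u_3 = (0.7647, -0.6747, 0.3599)

w_1 = (1, -1, -4); ‖w_1‖ = 4.2426, so e_1 = (0.2357, -0.2357, -0.9428).
e_1·w_2 = 0.2357·(-4) + (-0.2357)·(-4) + (-0.9428)·1 = -0.9428.
u_2 = w_2 + 0.9428·e_1 = (-3.7778, -4.2222, 0.1111).
‖u_2‖ = 5.6667, so e_2 = (-0.6667, -0.7451, 0.0196).
e_1·w_3 = 0.2357·2 + (-0.2357)·0 + (-0.9428)·(-1) = 1.4142; e_2·w_3 = (-0.6667)·2 + (-0.7451)·0 + 0.0196·(-1) = -1.3529.
u_3 = w_3 − 1.4142·e_1 + 1.3529·e_2 = (0.7647, -0.6747, 0.3599).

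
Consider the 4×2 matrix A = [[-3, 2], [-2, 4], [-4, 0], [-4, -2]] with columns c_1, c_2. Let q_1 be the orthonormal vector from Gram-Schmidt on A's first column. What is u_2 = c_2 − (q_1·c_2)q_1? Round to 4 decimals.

u_2 = (1.6000, 3.7333, -0.5333, -2.5333)

q_1 = c_1/‖c_1‖ = (-3, -2, -4, -4)/6.7082 = (-0.4472, -0.2981, -0.5963, -0.5963).
r_{12} = q_1·c_2 = -0.8944.
u_2 = c_2 + 0.8944·q_1 = (1.6000, 3.7333, -0.5333, -2.5333).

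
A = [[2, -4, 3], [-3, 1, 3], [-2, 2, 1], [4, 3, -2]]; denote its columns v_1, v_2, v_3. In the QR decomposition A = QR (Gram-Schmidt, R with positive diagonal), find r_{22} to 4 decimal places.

v_1 = (2, -3, -2, 4); ‖v_1‖ = 5.7446, so q_1 = (0.3482, -0.5222, -0.3482, 0.6963).
q_1·v_2 = 0.3482·(-4) + (-0.5222)·1 + (-0.3482)·2 + 0.6963·3 = -0.5222.
u_2 = v_2 + 0.5222·q_1 = (-3.8182, 0.7273, 1.8182, 3.3636).
r_{22} = ‖u_2‖ = 5.4523.

r_{22} = 5.4523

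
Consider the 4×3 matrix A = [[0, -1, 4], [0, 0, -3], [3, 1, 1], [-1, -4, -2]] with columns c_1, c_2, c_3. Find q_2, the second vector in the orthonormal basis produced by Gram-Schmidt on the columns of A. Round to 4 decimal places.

q_1 = c_1/‖c_1‖ = (0, 0, 3, -1)/3.1623 = (0.0000, 0.0000, 0.9487, -0.3162).
r_{12} = q_1·c_2 = 2.2136.
u_2 = c_2 − 2.2136·q_1 = (-1.0000, 0.0000, -1.1000, -3.3000).
‖u_2‖ = 3.6194, so q_2 = (-0.2763, 0.0000, -0.3039, -0.9118).

q_2 = (-0.2763, 0.0000, -0.3039, -0.9118)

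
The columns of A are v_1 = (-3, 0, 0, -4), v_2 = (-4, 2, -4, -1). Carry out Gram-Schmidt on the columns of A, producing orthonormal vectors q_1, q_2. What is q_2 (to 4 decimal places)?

v_1 = (-3, 0, 0, -4); ‖v_1‖ = 5.0000, so q_1 = (-0.6000, 0.0000, 0.0000, -0.8000).
q_1·v_2 = (-0.6000)·(-4) + 0.0000·2 + 0.0000·(-4) + (-0.8000)·(-1) = 3.2000.
u_2 = v_2 − 3.2000·q_1 = (-2.0800, 2.0000, -4.0000, 1.5600).
‖u_2‖ = 5.1730, so q_2 = (-0.4021, 0.3866, -0.7732, 0.3016).

q_2 = (-0.4021, 0.3866, -0.7732, 0.3016)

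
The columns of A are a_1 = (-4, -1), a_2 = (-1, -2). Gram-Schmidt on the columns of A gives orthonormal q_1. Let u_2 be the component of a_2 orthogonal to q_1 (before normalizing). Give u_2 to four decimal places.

u_2 = (0.4118, -1.6471)

a_1 = (-4, -1); ‖a_1‖ = 4.1231, so q_1 = (-0.9701, -0.2425).
q_1·a_2 = (-0.9701)·(-1) + (-0.2425)·(-2) = 1.4552.
u_2 = a_2 − 1.4552·q_1 = (0.4118, -1.6471).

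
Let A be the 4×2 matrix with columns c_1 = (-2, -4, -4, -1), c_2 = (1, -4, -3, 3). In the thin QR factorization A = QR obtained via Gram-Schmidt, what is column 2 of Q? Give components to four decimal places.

c_1 = (-2, -4, -4, -1); ‖c_1‖ = 6.0828, so e_1 = (-0.3288, -0.6576, -0.6576, -0.1644).
e_1·c_2 = (-0.3288)·1 + (-0.6576)·(-4) + (-0.6576)·(-3) + (-0.1644)·3 = 3.7812.
u_2 = c_2 − 3.7812·e_1 = (2.2432, -1.5135, -0.5135, 3.6216).
‖u_2‖ = 4.5500, so e_2 = (0.4930, -0.3326, -0.1129, 0.7960).

e_2 = (0.4930, -0.3326, -0.1129, 0.7960)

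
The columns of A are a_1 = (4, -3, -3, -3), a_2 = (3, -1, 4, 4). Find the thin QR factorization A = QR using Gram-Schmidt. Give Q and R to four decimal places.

Q = [[0.6100, 0.6058], [-0.4575, -0.2570], [-0.4575, 0.5324], [-0.4575, 0.5324]], R = [[6.5574, -1.3725], [0.0000, 6.3337]]

a_1 = (4, -3, -3, -3); ‖a_1‖ = 6.5574, so q_1 = (0.6100, -0.4575, -0.4575, -0.4575).
q_1·a_2 = 0.6100·3 + (-0.4575)·(-1) + (-0.4575)·4 + (-0.4575)·4 = -1.3725.
u_2 = a_2 + 1.3725·q_1 = (3.8372, -1.6279, 3.3721, 3.3721).
‖u_2‖ = 6.3337, so q_2 = (0.6058, -0.2570, 0.5324, 0.5324).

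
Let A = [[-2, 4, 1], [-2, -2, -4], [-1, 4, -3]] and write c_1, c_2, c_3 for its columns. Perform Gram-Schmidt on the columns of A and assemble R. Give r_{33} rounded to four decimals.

r_{33} = 3.8451

e_1 = c_1/‖c_1‖ = (-2, -2, -1)/3.0000 = (-0.6667, -0.6667, -0.3333).
r_{12} = e_1·c_2 = -2.6667.
u_2 = c_2 + 2.6667·e_1 = (2.2222, -3.7778, 3.1111).
‖u_2‖ = 5.3748, so e_2 = (0.4134, -0.7029, 0.5788).
r_{13} = e_1·c_3 = 3.0000; r_{23} = e_2·c_3 = 1.4884.
u_3 = c_3 − 3.0000·e_1 − 1.4884·e_2 = (2.3846, -0.9538, -2.8615).
r_{33} = ‖u_3‖ = 3.8451.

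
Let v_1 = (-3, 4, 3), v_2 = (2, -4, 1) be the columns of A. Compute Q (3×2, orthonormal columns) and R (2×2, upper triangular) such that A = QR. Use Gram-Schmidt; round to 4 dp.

v_1 = (-3, 4, 3); ‖v_1‖ = 5.8310, so q_1 = (-0.5145, 0.6860, 0.5145).
q_1·v_2 = (-0.5145)·2 + 0.6860·(-4) + 0.5145·1 = -3.2585.
u_2 = v_2 + 3.2585·q_1 = (0.3235, -1.7647, 2.6765).
‖u_2‖ = 3.2222, so q_2 = (0.1004, -0.5477, 0.8306).

Q = [[-0.5145, 0.1004], [0.6860, -0.5477], [0.5145, 0.8306]], R = [[5.8310, -3.2585], [0.0000, 3.2222]]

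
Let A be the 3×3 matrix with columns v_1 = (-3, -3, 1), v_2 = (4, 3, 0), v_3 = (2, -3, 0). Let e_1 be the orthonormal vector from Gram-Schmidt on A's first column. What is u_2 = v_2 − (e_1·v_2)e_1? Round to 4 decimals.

u_2 = (0.6842, -0.3158, 1.1053)

v_1 = (-3, -3, 1); ‖v_1‖ = 4.3589, so e_1 = (-0.6882, -0.6882, 0.2294).
e_1·v_2 = (-0.6882)·4 + (-0.6882)·3 + 0.2294·0 = -4.8177.
u_2 = v_2 + 4.8177·e_1 = (0.6842, -0.3158, 1.1053).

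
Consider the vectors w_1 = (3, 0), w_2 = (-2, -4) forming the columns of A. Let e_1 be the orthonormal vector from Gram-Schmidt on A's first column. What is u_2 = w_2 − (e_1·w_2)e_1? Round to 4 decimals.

e_1 = w_1/‖w_1‖ = (3, 0)/3.0000 = (1.0000, 0.0000).
r_{12} = e_1·w_2 = -2.0000.
u_2 = w_2 + 2.0000·e_1 = (0.0000, -4.0000).

u_2 = (0.0000, -4.0000)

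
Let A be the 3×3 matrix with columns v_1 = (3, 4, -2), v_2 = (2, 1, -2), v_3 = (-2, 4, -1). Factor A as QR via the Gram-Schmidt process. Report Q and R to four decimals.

Q = [[0.5571, 0.3685, -0.7442], [0.7428, -0.6219, 0.2481], [-0.3714, -0.6910, -0.6202]], R = [[5.3852, 2.5997, 2.2283], [0.0000, 1.4971, -2.5336], [0.0000, 0.0000, 3.1009]]

e_1 = v_1/‖v_1‖ = (3, 4, -2)/5.3852 = (0.5571, 0.7428, -0.3714).
r_{12} = e_1·v_2 = 2.5997.
u_2 = v_2 − 2.5997·e_1 = (0.5517, -0.9310, -1.0345).
‖u_2‖ = 1.4971, so e_2 = (0.3685, -0.6219, -0.6910).
r_{13} = e_1·v_3 = 2.2283; r_{23} = e_2·v_3 = -2.5336.
u_3 = v_3 − 2.2283·e_1 + 2.5336·e_2 = (-2.3077, 0.7692, -1.9231).
‖u_3‖ = 3.1009, so e_3 = (-0.7442, 0.2481, -0.6202).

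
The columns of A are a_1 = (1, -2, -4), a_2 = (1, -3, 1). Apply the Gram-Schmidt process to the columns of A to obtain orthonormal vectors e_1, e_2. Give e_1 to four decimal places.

a_1 = (1, -2, -4); ‖a_1‖ = 4.5826, so e_1 = (0.2182, -0.4364, -0.8729).

e_1 = (0.2182, -0.4364, -0.8729)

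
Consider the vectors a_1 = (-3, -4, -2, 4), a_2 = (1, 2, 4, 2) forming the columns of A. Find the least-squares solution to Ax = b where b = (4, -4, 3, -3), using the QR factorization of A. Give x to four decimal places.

e_1 = a_1/‖a_1‖ = (-3, -4, -2, 4)/6.7082 = (-0.4472, -0.5963, -0.2981, 0.5963).
r_{12} = e_1·a_2 = -1.6398.
u_2 = a_2 + 1.6398·e_1 = (0.2667, 1.0222, 3.5111, 2.9778).
‖u_2‖ = 4.7235, so e_2 = (0.0565, 0.2164, 0.7433, 0.6304).
Qᵀb = (-2.0870, -0.3011).
Back-substitute: x_2 = -0.3011/4.7235 = -0.0637.
x_1 = (-2.0870 + 1.6398·(-0.0637))/6.7082 = -0.3267.

x = (-0.3267, -0.0637)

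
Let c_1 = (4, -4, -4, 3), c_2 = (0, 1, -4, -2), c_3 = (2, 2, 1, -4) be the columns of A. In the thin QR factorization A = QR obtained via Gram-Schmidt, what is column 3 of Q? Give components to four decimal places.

c_1 = (4, -4, -4, 3); ‖c_1‖ = 7.5498, so q_1 = (0.5298, -0.5298, -0.5298, 0.3974).
q_1·c_2 = 0.5298·0 + (-0.5298)·1 + (-0.5298)·(-4) + 0.3974·(-2) = 0.7947.
u_2 = c_2 − 0.7947·q_1 = (-0.4211, 1.4211, -3.5789, -2.3158).
‖u_2‖ = 4.5131, so q_2 = (-0.0933, 0.3149, -0.7930, -0.5131).
q_1·c_3 = 0.5298·2 + (-0.5298)·2 + (-0.5298)·1 + 0.3974·(-4) = -2.1193; q_2·c_3 = (-0.0933)·2 + 0.3149·2 + (-0.7930)·1 + (-0.5131)·(-4) = 1.7026.
u_3 = c_3 + 2.1193·q_1 − 1.7026·q_2 = (3.2817, 0.3411, 1.2274, -2.2842).
‖u_3‖ = 4.1964, so q_3 = (0.7820, 0.0813, 0.2925, -0.5443).

q_3 = (0.7820, 0.0813, 0.2925, -0.5443)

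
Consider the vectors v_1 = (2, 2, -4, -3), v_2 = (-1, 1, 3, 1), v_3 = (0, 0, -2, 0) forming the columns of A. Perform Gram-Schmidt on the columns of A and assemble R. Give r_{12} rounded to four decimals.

v_1 = (2, 2, -4, -3); ‖v_1‖ = 5.7446, so e_1 = (0.3482, 0.3482, -0.6963, -0.5222).
r_{12} = e_1·v_2 = -2.6112.

r_{12} = -2.6112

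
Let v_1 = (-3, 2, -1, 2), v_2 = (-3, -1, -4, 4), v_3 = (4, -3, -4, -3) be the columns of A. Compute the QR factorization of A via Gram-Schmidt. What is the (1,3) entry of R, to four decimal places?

r_{13} = -4.7140

v_1 = (-3, 2, -1, 2); ‖v_1‖ = 4.2426, so e_1 = (-0.7071, 0.4714, -0.2357, 0.4714).
r_{13} = e_1·v_3 = -4.7140.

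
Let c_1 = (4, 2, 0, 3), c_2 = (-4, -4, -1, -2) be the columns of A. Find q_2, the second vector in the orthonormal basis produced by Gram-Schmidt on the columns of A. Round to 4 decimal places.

q_2 = (0.0565, -0.7906, -0.4094, 0.4518)

c_1 = (4, 2, 0, 3); ‖c_1‖ = 5.3852, so q_1 = (0.7428, 0.3714, 0.0000, 0.5571).
q_1·c_2 = 0.7428·(-4) + 0.3714·(-4) + 0.0000·(-1) + 0.5571·(-2) = -5.5709.
u_2 = c_2 + 5.5709·q_1 = (0.1379, -1.9310, -1.0000, 1.1034).
‖u_2‖ = 2.4424, so q_2 = (0.0565, -0.7906, -0.4094, 0.4518).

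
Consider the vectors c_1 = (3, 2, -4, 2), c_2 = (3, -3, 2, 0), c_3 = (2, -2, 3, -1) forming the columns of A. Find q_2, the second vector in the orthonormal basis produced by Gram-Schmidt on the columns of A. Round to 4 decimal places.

q_2 = (0.7495, -0.5852, 0.3024, 0.0657)

c_1 = (3, 2, -4, 2); ‖c_1‖ = 5.7446, so q_1 = (0.5222, 0.3482, -0.6963, 0.3482).
q_1·c_2 = 0.5222·3 + 0.3482·(-3) + (-0.6963)·2 + 0.3482·0 = -0.8704.
u_2 = c_2 + 0.8704·q_1 = (3.4545, -2.6970, 1.3939, 0.3030).
‖u_2‖ = 4.6090, so q_2 = (0.7495, -0.5852, 0.3024, 0.0657).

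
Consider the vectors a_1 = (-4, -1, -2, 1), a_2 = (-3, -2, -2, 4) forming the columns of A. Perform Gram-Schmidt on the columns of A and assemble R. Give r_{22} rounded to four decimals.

a_1 = (-4, -1, -2, 1); ‖a_1‖ = 4.6904, so e_1 = (-0.8528, -0.2132, -0.4264, 0.2132).
e_1·a_2 = (-0.8528)·(-3) + (-0.2132)·(-2) + (-0.4264)·(-2) + 0.2132·4 = 4.6904.
u_2 = a_2 − 4.6904·e_1 = (1.0000, -1.0000, 0.0000, 3.0000).
r_{22} = ‖u_2‖ = 3.3166.

r_{22} = 3.3166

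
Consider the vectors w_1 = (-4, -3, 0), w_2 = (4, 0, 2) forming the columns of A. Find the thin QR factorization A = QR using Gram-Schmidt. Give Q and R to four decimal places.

Q = [[-0.8000, 0.4609], [-0.6000, -0.6146], [0.0000, 0.6402]], R = [[5.0000, -3.2000], [0.0000, 3.1241]]

e_1 = w_1/‖w_1‖ = (-4, -3, 0)/5.0000 = (-0.8000, -0.6000, 0.0000).
r_{12} = e_1·w_2 = -3.2000.
u_2 = w_2 + 3.2000·e_1 = (1.4400, -1.9200, 2.0000).
‖u_2‖ = 3.1241, so e_2 = (0.4609, -0.6146, 0.6402).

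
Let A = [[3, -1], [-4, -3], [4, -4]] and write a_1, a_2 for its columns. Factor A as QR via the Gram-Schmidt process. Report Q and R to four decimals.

Q = [[0.4685, -0.0979], [-0.6247, -0.7395], [0.6247, -0.6660]], R = [[6.4031, -1.0932], [0.0000, 4.9804]]

a_1 = (3, -4, 4); ‖a_1‖ = 6.4031, so q_1 = (0.4685, -0.6247, 0.6247).
q_1·a_2 = 0.4685·(-1) + (-0.6247)·(-3) + 0.6247·(-4) = -1.0932.
u_2 = a_2 + 1.0932·q_1 = (-0.4878, -3.6829, -3.3171).
‖u_2‖ = 4.9804, so q_2 = (-0.0979, -0.7395, -0.6660).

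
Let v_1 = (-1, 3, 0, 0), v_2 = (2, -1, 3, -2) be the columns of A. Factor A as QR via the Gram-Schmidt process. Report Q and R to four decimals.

Q = [[-0.3162, 0.3810], [0.9487, 0.1270], [0.0000, 0.7620], [0.0000, -0.5080]], R = [[3.1623, -1.5811], [0.0000, 3.9370]]

v_1 = (-1, 3, 0, 0); ‖v_1‖ = 3.1623, so q_1 = (-0.3162, 0.9487, 0.0000, 0.0000).
q_1·v_2 = (-0.3162)·2 + 0.9487·(-1) + 0.0000·3 + 0.0000·(-2) = -1.5811.
u_2 = v_2 + 1.5811·q_1 = (1.5000, 0.5000, 3.0000, -2.0000).
‖u_2‖ = 3.9370, so q_2 = (0.3810, 0.1270, 0.7620, -0.5080).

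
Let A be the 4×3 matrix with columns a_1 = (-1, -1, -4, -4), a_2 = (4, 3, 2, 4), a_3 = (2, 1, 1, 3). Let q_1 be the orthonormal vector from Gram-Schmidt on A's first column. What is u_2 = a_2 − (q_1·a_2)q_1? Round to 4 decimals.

q_1 = a_1/‖a_1‖ = (-1, -1, -4, -4)/5.8310 = (-0.1715, -0.1715, -0.6860, -0.6860).
r_{12} = q_1·a_2 = -5.3165.
u_2 = a_2 + 5.3165·q_1 = (3.0882, 2.0882, -1.6471, 0.3529).

u_2 = (3.0882, 2.0882, -1.6471, 0.3529)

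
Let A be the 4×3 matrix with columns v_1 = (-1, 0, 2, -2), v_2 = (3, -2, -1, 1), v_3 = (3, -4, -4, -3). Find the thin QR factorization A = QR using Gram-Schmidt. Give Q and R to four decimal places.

Q = [[-0.3333, 0.7189, -0.1630], [0.0000, -0.6470, -0.2037], [0.6667, 0.1797, -0.7221], [-0.6667, -0.1797, -0.6406]], R = [[3.0000, -2.3333, -1.6667], [0.0000, 3.0912, 4.5649], [0.0000, 0.0000, 5.1365]]

q_1 = v_1/‖v_1‖ = (-1, 0, 2, -2)/3.0000 = (-0.3333, 0.0000, 0.6667, -0.6667).
r_{12} = q_1·v_2 = -2.3333.
u_2 = v_2 + 2.3333·q_1 = (2.2222, -2.0000, 0.5556, -0.5556).
‖u_2‖ = 3.0912, so q_2 = (0.7189, -0.6470, 0.1797, -0.1797).
r_{13} = q_1·v_3 = -1.6667; r_{23} = q_2·v_3 = 4.5649.
u_3 = v_3 + 1.6667·q_1 − 4.5649·q_2 = (-0.8372, -1.0465, -3.7093, -3.2907).
‖u_3‖ = 5.1365, so q_3 = (-0.1630, -0.2037, -0.7221, -0.6406).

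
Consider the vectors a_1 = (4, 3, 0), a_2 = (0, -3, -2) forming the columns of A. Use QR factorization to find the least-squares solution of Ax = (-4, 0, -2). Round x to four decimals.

q_1 = a_1/‖a_1‖ = (4, 3, 0)/5.0000 = (0.8000, 0.6000, 0.0000).
r_{12} = q_1·a_2 = -1.8000.
u_2 = a_2 + 1.8000·q_1 = (1.4400, -1.9200, -2.0000).
‖u_2‖ = 3.1241, so q_2 = (0.4609, -0.6146, -0.6402).
Qᵀb = (-3.2000, -0.5634).
Back-substitute: x_2 = -0.5634/3.1241 = -0.1803.
x_1 = (-3.2000 + 1.8000·(-0.1803))/5.0000 = -0.7049.

x = (-0.7049, -0.1803)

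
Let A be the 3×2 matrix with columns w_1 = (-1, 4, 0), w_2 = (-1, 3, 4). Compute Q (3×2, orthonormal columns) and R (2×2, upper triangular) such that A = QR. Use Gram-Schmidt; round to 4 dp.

w_1 = (-1, 4, 0); ‖w_1‖ = 4.1231, so e_1 = (-0.2425, 0.9701, 0.0000).
e_1·w_2 = (-0.2425)·(-1) + 0.9701·3 + 0.0000·4 = 3.1530.
u_2 = w_2 − 3.1530·e_1 = (-0.2353, -0.0588, 4.0000).
‖u_2‖ = 4.0073, so e_2 = (-0.0587, -0.0147, 0.9982).

Q = [[-0.2425, -0.0587], [0.9701, -0.0147], [0.0000, 0.9982]], R = [[4.1231, 3.1530], [0.0000, 4.0073]]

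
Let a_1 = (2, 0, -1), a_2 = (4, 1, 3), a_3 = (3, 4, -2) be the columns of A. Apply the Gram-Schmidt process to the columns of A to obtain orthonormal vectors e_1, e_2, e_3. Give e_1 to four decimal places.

a_1 = (2, 0, -1); ‖a_1‖ = 2.2361, so e_1 = (0.8944, 0.0000, -0.4472).

e_1 = (0.8944, 0.0000, -0.4472)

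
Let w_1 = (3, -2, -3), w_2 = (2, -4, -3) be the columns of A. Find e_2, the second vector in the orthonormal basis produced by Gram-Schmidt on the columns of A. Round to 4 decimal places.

w_1 = (3, -2, -3); ‖w_1‖ = 4.6904, so e_1 = (0.6396, -0.4264, -0.6396).
e_1·w_2 = 0.6396·2 + (-0.4264)·(-4) + (-0.6396)·(-3) = 4.9036.
u_2 = w_2 − 4.9036·e_1 = (-1.1364, -1.9091, 0.1364).
‖u_2‖ = 2.2259, so e_2 = (-0.5105, -0.8577, 0.0613).

e_2 = (-0.5105, -0.8577, 0.0613)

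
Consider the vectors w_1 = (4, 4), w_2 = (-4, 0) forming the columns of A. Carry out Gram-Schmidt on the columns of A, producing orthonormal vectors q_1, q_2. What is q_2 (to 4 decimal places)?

w_1 = (4, 4); ‖w_1‖ = 5.6569, so q_1 = (0.7071, 0.7071).
q_1·w_2 = 0.7071·(-4) + 0.7071·0 = -2.8284.
u_2 = w_2 + 2.8284·q_1 = (-2.0000, 2.0000).
‖u_2‖ = 2.8284, so q_2 = (-0.7071, 0.7071).

q_2 = (-0.7071, 0.7071)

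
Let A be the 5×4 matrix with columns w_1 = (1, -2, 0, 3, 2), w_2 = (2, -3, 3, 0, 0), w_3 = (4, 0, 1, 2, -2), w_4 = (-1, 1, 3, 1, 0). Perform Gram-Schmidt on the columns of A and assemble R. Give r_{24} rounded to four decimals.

e_1 = w_1/‖w_1‖ = (1, -2, 0, 3, 2)/4.2426 = (0.2357, -0.4714, 0.0000, 0.7071, 0.4714).
r_{12} = e_1·w_2 = 1.8856.
u_2 = w_2 − 1.8856·e_1 = (1.5556, -2.1111, 3.0000, -1.3333, -0.8889).
‖u_2‖ = 4.2947, so e_2 = (0.3622, -0.4916, 0.6985, -0.3105, -0.2070).
r_{24} = e_2·w_4 = 0.9314.

r_{24} = 0.9314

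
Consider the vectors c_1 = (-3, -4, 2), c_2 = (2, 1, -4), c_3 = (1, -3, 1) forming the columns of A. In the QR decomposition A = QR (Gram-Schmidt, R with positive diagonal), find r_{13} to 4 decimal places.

r_{13} = 2.0426

c_1 = (-3, -4, 2); ‖c_1‖ = 5.3852, so q_1 = (-0.5571, -0.7428, 0.3714).
r_{13} = q_1·c_3 = 2.0426.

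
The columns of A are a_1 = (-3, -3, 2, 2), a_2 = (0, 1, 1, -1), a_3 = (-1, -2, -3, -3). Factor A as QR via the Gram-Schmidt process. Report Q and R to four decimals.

a_1 = (-3, -3, 2, 2); ‖a_1‖ = 5.0990, so q_1 = (-0.5883, -0.5883, 0.3922, 0.3922).
q_1·a_2 = (-0.5883)·0 + (-0.5883)·1 + 0.3922·1 + 0.3922·(-1) = -0.5883.
u_2 = a_2 + 0.5883·q_1 = (-0.3462, 0.6538, 1.2308, -0.7692).
‖u_2‖ = 1.6291, so q_2 = (-0.2125, 0.4014, 0.7555, -0.4722).
q_1·a_3 = (-0.5883)·(-1) + (-0.5883)·(-2) + 0.3922·(-3) + 0.3922·(-3) = -0.5883; q_2·a_3 = (-0.2125)·(-1) + 0.4014·(-2) + 0.7555·(-3) + (-0.4722)·(-3) = -1.4402.
u_3 = a_3 + 0.5883·q_1 + 1.4402·q_2 = (-1.6522, -1.7681, -1.6812, -3.4493).
‖u_3‖ = 4.5365, so q_3 = (-0.3642, -0.3898, -0.3706, -0.7603).

Q = [[-0.5883, -0.2125, -0.3642], [-0.5883, 0.4014, -0.3898], [0.3922, 0.7555, -0.3706], [0.3922, -0.4722, -0.7603]], R = [[5.0990, -0.5883, -0.5883], [0.0000, 1.6291, -1.4402], [0.0000, 0.0000, 4.5365]]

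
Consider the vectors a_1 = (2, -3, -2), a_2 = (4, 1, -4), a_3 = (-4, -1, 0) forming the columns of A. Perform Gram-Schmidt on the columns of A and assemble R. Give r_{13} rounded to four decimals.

a_1 = (2, -3, -2); ‖a_1‖ = 4.1231, so q_1 = (0.4851, -0.7276, -0.4851).
r_{13} = q_1·a_3 = -1.2127.

r_{13} = -1.2127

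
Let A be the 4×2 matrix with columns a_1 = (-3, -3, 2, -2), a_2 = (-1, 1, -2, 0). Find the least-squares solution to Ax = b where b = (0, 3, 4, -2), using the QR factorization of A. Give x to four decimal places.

e_1 = a_1/‖a_1‖ = (-3, -3, 2, -2)/5.0990 = (-0.5883, -0.5883, 0.3922, -0.3922).
r_{12} = e_1·a_2 = -0.7845.
u_2 = a_2 + 0.7845·e_1 = (-1.4615, 0.5385, -1.6923, -0.3077).
‖u_2‖ = 2.3205, so e_2 = (-0.6298, 0.2320, -0.7293, -0.1326).
Qᵀb = (0.5883, -1.9558).
Back-substitute: x_2 = -1.9558/2.3205 = -0.8429.
x_1 = (0.5883 + 0.7845·(-0.8429))/5.0990 = -0.0143.

x = (-0.0143, -0.8429)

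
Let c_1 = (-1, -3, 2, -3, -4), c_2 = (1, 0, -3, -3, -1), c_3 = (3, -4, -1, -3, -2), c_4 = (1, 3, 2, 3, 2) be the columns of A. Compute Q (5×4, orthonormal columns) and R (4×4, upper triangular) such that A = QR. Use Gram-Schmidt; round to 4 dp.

Q = [[-0.1601, 0.2642, 0.7269, 0.6051], [-0.4804, 0.1057, -0.6404, 0.5878], [0.3203, -0.7573, 0.0198, 0.4491], [-0.4804, -0.5812, 0.1596, -0.1665], [-0.6405, -0.0881, 0.1888, -0.2427]], R = [[6.2450, 0.9608, 3.8431, -3.6829], [0.0000, 4.3677, 3.0468, -2.8531], [0.0000, 0.0000, 3.8662, -0.2983], [0.0000, 0.0000, 0.0000, 2.2818]]

e_1 = c_1/‖c_1‖ = (-1, -3, 2, -3, -4)/6.2450 = (-0.1601, -0.4804, 0.3203, -0.4804, -0.6405).
r_{12} = e_1·c_2 = 0.9608.
u_2 = c_2 − 0.9608·e_1 = (1.1538, 0.4615, -3.3077, -2.5385, -0.3846).
‖u_2‖ = 4.3677, so e_2 = (0.2642, 0.1057, -0.7573, -0.5812, -0.0881).
r_{13} = e_1·c_3 = 3.8431; r_{23} = e_2·c_3 = 3.0468.
u_3 = c_3 − 3.8431·e_1 − 3.0468·e_2 = (2.8105, -2.4758, 0.0766, 0.6169, 0.7298).
‖u_3‖ = 3.8662, so e_3 = (0.7269, -0.6404, 0.0198, 0.1596, 0.1888).
r_{14} = e_1·c_4 = -3.6829; r_{24} = e_2·c_4 = -2.8531; r_{34} = e_3·c_4 = -0.2983.
u_4 = c_4 + 3.6829·e_1 + 2.8531·e_2 + 0.2983·e_3 = (1.3808, 1.3412, 1.0247, -0.3798, -0.5539).
‖u_4‖ = 2.2818, so e_4 = (0.6051, 0.5878, 0.4491, -0.1665, -0.2427).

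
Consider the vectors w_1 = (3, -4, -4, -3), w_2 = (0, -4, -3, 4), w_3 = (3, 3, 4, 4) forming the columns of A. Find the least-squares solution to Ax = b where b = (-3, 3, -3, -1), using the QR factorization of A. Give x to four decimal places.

w_1 = (3, -4, -4, -3); ‖w_1‖ = 7.0711, so e_1 = (0.4243, -0.5657, -0.5657, -0.4243).
e_1·w_2 = 0.4243·0 + (-0.5657)·(-4) + (-0.5657)·(-3) + (-0.4243)·4 = 2.2627.
u_2 = w_2 − 2.2627·e_1 = (-0.9600, -2.7200, -1.7200, 4.9600).
‖u_2‖ = 5.9900, so e_2 = (-0.1603, -0.4541, -0.2871, 0.8280).
e_1·w_3 = 0.4243·3 + (-0.5657)·3 + (-0.5657)·4 + (-0.4243)·4 = -4.3841; e_2·w_3 = (-0.1603)·3 + (-0.4541)·3 + (-0.2871)·4 + 0.8280·4 = 0.3205.
u_3 = w_3 + 4.3841·e_1 − 0.3205·e_2 = (4.9114, 0.6656, 1.6120, 1.8746).
‖u_3‖ = 5.5387, so e_3 = (0.8867, 0.1202, 0.2910, 0.3385).
Qᵀb = (-0.8485, -0.8481, -3.5113).
Back-substitute: x_3 = -3.5113/5.5387 = -0.6340.
x_2 = (-0.8481 − 0.3205·(-0.6340))/5.9900 = -0.1077.
x_1 = (-0.8485 − 2.2627·(-0.1077) + 4.3841·(-0.6340))/7.0711 = -0.4786.

x = (-0.4786, -0.1077, -0.6340)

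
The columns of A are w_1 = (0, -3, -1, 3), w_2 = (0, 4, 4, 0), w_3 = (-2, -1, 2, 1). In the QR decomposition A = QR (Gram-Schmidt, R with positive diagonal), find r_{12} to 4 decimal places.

r_{12} = -3.6707

q_1 = w_1/‖w_1‖ = (0, -3, -1, 3)/4.3589 = (0.0000, -0.6882, -0.2294, 0.6882).
r_{12} = q_1·w_2 = -3.6707.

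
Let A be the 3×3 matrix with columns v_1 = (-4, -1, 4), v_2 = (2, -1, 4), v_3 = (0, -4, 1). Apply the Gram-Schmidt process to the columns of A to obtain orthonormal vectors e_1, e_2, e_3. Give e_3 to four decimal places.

v_1 = (-4, -1, 4); ‖v_1‖ = 5.7446, so e_1 = (-0.6963, -0.1741, 0.6963).
e_1·v_2 = (-0.6963)·2 + (-0.1741)·(-1) + 0.6963·4 = 1.5667.
u_2 = v_2 − 1.5667·e_1 = (3.0909, -0.7273, 2.9091).
‖u_2‖ = 4.3064, so e_2 = (0.7177, -0.1689, 0.6755).
e_1·v_3 = (-0.6963)·0 + (-0.1741)·(-4) + 0.6963·1 = 1.3926; e_2·v_3 = 0.7177·0 + (-0.1689)·(-4) + 0.6755·1 = 1.3510.
u_3 = v_3 − 1.3926·e_1 − 1.3510·e_2 = (0.0000, -3.5294, -0.8824).
‖u_3‖ = 3.6380, so e_3 = (0.0000, -0.9701, -0.2425).

e_3 = (0.0000, -0.9701, -0.2425)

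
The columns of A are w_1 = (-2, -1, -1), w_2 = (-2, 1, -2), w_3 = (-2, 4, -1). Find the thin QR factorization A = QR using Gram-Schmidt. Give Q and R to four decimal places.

q_1 = w_1/‖w_1‖ = (-2, -1, -1)/2.4495 = (-0.8165, -0.4082, -0.4082).
r_{12} = q_1·w_2 = 2.0412.
u_2 = w_2 − 2.0412·q_1 = (-0.3333, 1.8333, -1.1667).
‖u_2‖ = 2.1985, so q_2 = (-0.1516, 0.8339, -0.5307).
r_{13} = q_1·w_3 = 0.4082; r_{23} = q_2·w_3 = 4.1695.
u_3 = w_3 − 0.4082·q_1 − 4.1695·q_2 = (-1.0345, 0.6897, 1.3793).
‖u_3‖ = 1.8570, so q_3 = (-0.5571, 0.3714, 0.7428).

Q = [[-0.8165, -0.1516, -0.5571], [-0.4082, 0.8339, 0.3714], [-0.4082, -0.5307, 0.7428]], R = [[2.4495, 2.0412, 0.4082], [0.0000, 2.1985, 4.1695], [0.0000, 0.0000, 1.8570]]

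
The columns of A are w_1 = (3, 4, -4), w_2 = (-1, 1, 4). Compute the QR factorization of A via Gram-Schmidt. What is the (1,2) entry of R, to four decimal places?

w_1 = (3, 4, -4); ‖w_1‖ = 6.4031, so q_1 = (0.4685, 0.6247, -0.6247).
r_{12} = q_1·w_2 = -2.3426.

r_{12} = -2.3426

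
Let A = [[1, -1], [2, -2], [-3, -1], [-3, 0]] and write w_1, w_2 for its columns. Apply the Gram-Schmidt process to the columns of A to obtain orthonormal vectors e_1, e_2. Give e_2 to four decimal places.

e_2 = (-0.3783, -0.7565, -0.5224, -0.1081)

w_1 = (1, 2, -3, -3); ‖w_1‖ = 4.7958, so e_1 = (0.2085, 0.4170, -0.6255, -0.6255).
e_1·w_2 = 0.2085·(-1) + 0.4170·(-2) + (-0.6255)·(-1) + (-0.6255)·0 = -0.4170.
u_2 = w_2 + 0.4170·e_1 = (-0.9130, -1.8261, -1.2609, -0.2609).
‖u_2‖ = 2.4137, so e_2 = (-0.3783, -0.7565, -0.5224, -0.1081).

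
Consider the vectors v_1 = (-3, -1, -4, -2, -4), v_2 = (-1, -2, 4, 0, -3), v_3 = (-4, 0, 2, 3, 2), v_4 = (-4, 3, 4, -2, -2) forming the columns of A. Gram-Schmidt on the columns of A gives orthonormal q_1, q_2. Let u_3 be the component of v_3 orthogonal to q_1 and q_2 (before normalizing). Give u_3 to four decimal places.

u_3 = (-4.4583, 0.1929, 0.2828, 2.5562, 1.7346)

v_1 = (-3, -1, -4, -2, -4); ‖v_1‖ = 6.7823, so q_1 = (-0.4423, -0.1474, -0.5898, -0.2949, -0.5898).
q_1·v_2 = (-0.4423)·(-1) + (-0.1474)·(-2) + (-0.5898)·4 + (-0.2949)·0 + (-0.5898)·(-3) = 0.1474.
u_2 = v_2 − 0.1474·q_1 = (-0.9348, -1.9783, 4.0870, 0.0435, -2.9130).
‖u_2‖ = 5.4752, so q_2 = (-0.1707, -0.3613, 0.7464, 0.0079, -0.5320).
q_1·v_3 = (-0.4423)·(-4) + (-0.1474)·0 + (-0.5898)·2 + (-0.2949)·3 + (-0.5898)·2 = -1.4744; q_2·v_3 = (-0.1707)·(-4) + (-0.3613)·0 + 0.7464·2 + 0.0079·3 + (-0.5320)·2 = 1.1355.
u_3 = v_3 + 1.4744·q_1 − 1.1355·q_2 = (-4.4583, 0.1929, 0.2828, 2.5562, 1.7346).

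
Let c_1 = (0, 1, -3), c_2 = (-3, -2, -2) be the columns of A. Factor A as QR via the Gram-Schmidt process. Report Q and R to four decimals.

c_1 = (0, 1, -3); ‖c_1‖ = 3.1623, so q_1 = (0.0000, 0.3162, -0.9487).
q_1·c_2 = 0.0000·(-3) + 0.3162·(-2) + (-0.9487)·(-2) = 1.2649.
u_2 = c_2 − 1.2649·q_1 = (-3.0000, -2.4000, -0.8000).
‖u_2‖ = 3.9243, so q_2 = (-0.7645, -0.6116, -0.2039).

Q = [[0.0000, -0.7645], [0.3162, -0.6116], [-0.9487, -0.2039]], R = [[3.1623, 1.2649], [0.0000, 3.9243]]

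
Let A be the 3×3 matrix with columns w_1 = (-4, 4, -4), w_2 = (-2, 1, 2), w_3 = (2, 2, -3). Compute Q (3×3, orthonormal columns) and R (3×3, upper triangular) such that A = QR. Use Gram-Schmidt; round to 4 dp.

w_1 = (-4, 4, -4); ‖w_1‖ = 6.9282, so q_1 = (-0.5774, 0.5774, -0.5774).
q_1·w_2 = (-0.5774)·(-2) + 0.5774·1 + (-0.5774)·2 = 0.5774.
u_2 = w_2 − 0.5774·q_1 = (-1.6667, 0.6667, 2.3333).
‖u_2‖ = 2.9439, so q_2 = (-0.5661, 0.2265, 0.7926).
q_1·w_3 = (-0.5774)·2 + 0.5774·2 + (-0.5774)·(-3) = 1.7321; q_2·w_3 = (-0.5661)·2 + 0.2265·2 + 0.7926·(-3) = -3.0571.
u_3 = w_3 − 1.7321·q_1 + 3.0571·q_2 = (1.2692, 1.6923, 0.4231).
‖u_3‖ = 2.1573, so q_3 = (0.5883, 0.7845, 0.1961).

Q = [[-0.5774, -0.5661, 0.5883], [0.5774, 0.2265, 0.7845], [-0.5774, 0.7926, 0.1961]], R = [[6.9282, 0.5774, 1.7321], [0.0000, 2.9439, -3.0571], [0.0000, 0.0000, 2.1573]]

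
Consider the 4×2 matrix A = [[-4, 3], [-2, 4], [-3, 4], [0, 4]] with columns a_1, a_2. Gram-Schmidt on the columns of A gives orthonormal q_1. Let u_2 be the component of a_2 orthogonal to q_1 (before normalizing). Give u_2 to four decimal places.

u_2 = (-1.4138, 1.7931, 0.6897, 4.0000)

a_1 = (-4, -2, -3, 0); ‖a_1‖ = 5.3852, so q_1 = (-0.7428, -0.3714, -0.5571, 0.0000).
q_1·a_2 = (-0.7428)·3 + (-0.3714)·4 + (-0.5571)·4 + 0.0000·4 = -5.9423.
u_2 = a_2 + 5.9423·q_1 = (-1.4138, 1.7931, 0.6897, 4.0000).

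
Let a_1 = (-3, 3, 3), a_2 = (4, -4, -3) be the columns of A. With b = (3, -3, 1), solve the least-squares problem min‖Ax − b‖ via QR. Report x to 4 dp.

e_1 = a_1/‖a_1‖ = (-3, 3, 3)/5.1962 = (-0.5774, 0.5774, 0.5774).
r_{12} = e_1·a_2 = -6.3509.
u_2 = a_2 + 6.3509·e_1 = (0.3333, -0.3333, 0.6667).
‖u_2‖ = 0.8165, so e_2 = (0.4082, -0.4082, 0.8165).
Qᵀb = (-2.8868, 3.2660).
Back-substitute: x_2 = 3.2660/0.8165 = 4.0000.
x_1 = (-2.8868 + 6.3509·4.0000)/5.1962 = 4.3333.

x = (4.3333, 4.0000)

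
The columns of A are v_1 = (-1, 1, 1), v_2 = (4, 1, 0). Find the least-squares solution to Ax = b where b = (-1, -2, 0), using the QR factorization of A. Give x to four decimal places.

x = (-0.8333, -0.5000)

v_1 = (-1, 1, 1); ‖v_1‖ = 1.7321, so e_1 = (-0.5774, 0.5774, 0.5774).
e_1·v_2 = (-0.5774)·4 + 0.5774·1 + 0.5774·0 = -1.7321.
u_2 = v_2 + 1.7321·e_1 = (3.0000, 2.0000, 1.0000).
‖u_2‖ = 3.7417, so e_2 = (0.8018, 0.5345, 0.2673).
Qᵀb = (-0.5774, -1.8708).
Back-substitute: x_2 = -1.8708/3.7417 = -0.5000.
x_1 = (-0.5774 + 1.7321·(-0.5000))/1.7321 = -0.8333.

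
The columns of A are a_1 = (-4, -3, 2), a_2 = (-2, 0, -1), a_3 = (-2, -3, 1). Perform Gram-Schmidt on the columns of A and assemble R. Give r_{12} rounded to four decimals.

r_{12} = 1.1142

q_1 = a_1/‖a_1‖ = (-4, -3, 2)/5.3852 = (-0.7428, -0.5571, 0.3714).
r_{12} = q_1·a_2 = 1.1142.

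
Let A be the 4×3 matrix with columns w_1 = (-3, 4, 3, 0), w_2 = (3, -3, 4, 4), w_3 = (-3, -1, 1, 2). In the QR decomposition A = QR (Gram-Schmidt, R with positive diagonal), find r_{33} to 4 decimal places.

r_{33} = 3.4255

w_1 = (-3, 4, 3, 0); ‖w_1‖ = 5.8310, so e_1 = (-0.5145, 0.6860, 0.5145, 0.0000).
e_1·w_2 = (-0.5145)·3 + 0.6860·(-3) + 0.5145·4 + 0.0000·4 = -1.5435.
u_2 = w_2 + 1.5435·e_1 = (2.2059, -1.9412, 4.7941, 4.0000).
‖u_2‖ = 6.9006, so e_2 = (0.3197, -0.2813, 0.6947, 0.5797).
e_1·w_3 = (-0.5145)·(-3) + 0.6860·(-1) + 0.5145·1 + 0.0000·2 = 1.3720; e_2·w_3 = 0.3197·(-3) + (-0.2813)·(-1) + 0.6947·1 + 0.5797·2 = 1.1764.
u_3 = w_3 − 1.3720·e_1 − 1.1764·e_2 = (-2.6702, -1.6103, -0.5232, 1.3181).
r_{33} = ‖u_3‖ = 3.4255.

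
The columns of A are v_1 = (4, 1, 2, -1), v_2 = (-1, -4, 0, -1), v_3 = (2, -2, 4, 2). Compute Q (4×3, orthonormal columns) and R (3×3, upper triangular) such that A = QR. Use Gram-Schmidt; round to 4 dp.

Q = [[0.8528, 0.0687, -0.0756], [0.2132, -0.9271, -0.1718], [0.4264, 0.1602, 0.6186], [-0.2132, -0.3319, 0.7629]], R = [[4.6904, -1.4924, 2.5584], [0.0000, 3.9715, 1.9686], [0.0000, 0.0000, 4.1928]]

e_1 = v_1/‖v_1‖ = (4, 1, 2, -1)/4.6904 = (0.8528, 0.2132, 0.4264, -0.2132).
r_{12} = e_1·v_2 = -1.4924.
u_2 = v_2 + 1.4924·e_1 = (0.2727, -3.6818, 0.6364, -1.3182).
‖u_2‖ = 3.9715, so e_2 = (0.0687, -0.9271, 0.1602, -0.3319).
r_{13} = e_1·v_3 = 2.5584; r_{23} = e_2·v_3 = 1.9686.
u_3 = v_3 − 2.5584·e_1 − 1.9686·e_2 = (-0.3170, -0.7205, 2.5937, 3.1988).
‖u_3‖ = 4.1928, so e_3 = (-0.0756, -0.1718, 0.6186, 0.7629).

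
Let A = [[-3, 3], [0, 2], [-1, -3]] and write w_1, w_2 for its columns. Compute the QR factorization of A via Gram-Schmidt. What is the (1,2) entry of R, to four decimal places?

w_1 = (-3, 0, -1); ‖w_1‖ = 3.1623, so q_1 = (-0.9487, 0.0000, -0.3162).
r_{12} = q_1·w_2 = -1.8974.

r_{12} = -1.8974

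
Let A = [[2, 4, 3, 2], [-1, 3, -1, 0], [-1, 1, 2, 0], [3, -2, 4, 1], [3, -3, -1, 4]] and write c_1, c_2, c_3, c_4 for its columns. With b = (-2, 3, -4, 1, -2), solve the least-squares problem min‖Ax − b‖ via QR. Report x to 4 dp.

x = (2.4339, 0.5385, -1.1225, -2.2514)

e_1 = c_1/‖c_1‖ = (2, -1, -1, 3, 3)/4.8990 = (0.4082, -0.2041, -0.2041, 0.6124, 0.6124).
r_{12} = e_1·c_2 = -2.2454.
u_2 = c_2 + 2.2454·e_1 = (4.9167, 2.5417, 0.5417, -0.6250, -1.6250).
‖u_2‖ = 5.8274, so e_2 = (0.8437, 0.4362, 0.0930, -0.1073, -0.2789).
r_{13} = e_1·c_3 = 2.8577; r_{23} = e_2·c_3 = 2.1307.
u_3 = c_3 − 2.8577·e_1 − 2.1307·e_2 = (0.0356, -1.3460, 2.3853, 2.4785, -2.1558).
‖u_3‖ = 4.2771, so e_3 = (0.0083, -0.3147, 0.5577, 0.5795, -0.5040).
r_{14} = e_1·c_4 = 3.8784; r_{24} = e_2·c_4 = 0.4648; r_{34} = e_3·c_4 = -1.4200.
u_4 = c_4 − 3.8784·e_1 − 0.4648·e_2 + 1.4200·e_3 = (0.0364, 0.1421, 1.5404, -0.5022, 1.0388).
‖u_4‖ = 1.9302, so e_4 = (0.0188, 0.0736, 0.7980, -0.2602, 0.5382).
Qᵀb = (-1.2247, -0.3003, -1.6039, -4.3456).
Back-substitute: x_4 = -4.3456/1.9302 = -2.2514.
x_3 = (-1.6039 + 1.4200·(-2.2514))/4.2771 = -1.1225.
x_2 = (-0.3003 − 2.1307·(-1.1225) − 0.4648·(-2.2514))/5.8274 = 0.5385.
x_1 = (-1.2247 + 2.2454·0.5385 − 2.8577·(-1.1225) − 3.8784·(-2.2514))/4.8990 = 2.4339.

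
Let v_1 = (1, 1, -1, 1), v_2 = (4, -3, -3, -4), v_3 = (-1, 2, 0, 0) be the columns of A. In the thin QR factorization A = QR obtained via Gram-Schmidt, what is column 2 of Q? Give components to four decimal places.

e_1 = v_1/‖v_1‖ = (1, 1, -1, 1)/2.0000 = (0.5000, 0.5000, -0.5000, 0.5000).
r_{12} = e_1·v_2 = 0.0000.
u_2 = v_2 + 0.0000·e_1 = (4.0000, -3.0000, -3.0000, -4.0000).
‖u_2‖ = 7.0711, so e_2 = (0.5657, -0.4243, -0.4243, -0.5657).

e_2 = (0.5657, -0.4243, -0.4243, -0.5657)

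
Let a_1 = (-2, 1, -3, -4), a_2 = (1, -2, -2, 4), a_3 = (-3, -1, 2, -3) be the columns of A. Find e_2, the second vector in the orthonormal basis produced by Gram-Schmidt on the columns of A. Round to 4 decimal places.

e_2 = (0.0155, -0.3568, -0.7912, 0.4964)

a_1 = (-2, 1, -3, -4); ‖a_1‖ = 5.4772, so e_1 = (-0.3651, 0.1826, -0.5477, -0.7303).
e_1·a_2 = (-0.3651)·1 + 0.1826·(-2) + (-0.5477)·(-2) + (-0.7303)·4 = -2.5560.
u_2 = a_2 + 2.5560·e_1 = (0.0667, -1.5333, -3.4000, 2.1333).
‖u_2‖ = 4.2973, so e_2 = (0.0155, -0.3568, -0.7912, 0.4964).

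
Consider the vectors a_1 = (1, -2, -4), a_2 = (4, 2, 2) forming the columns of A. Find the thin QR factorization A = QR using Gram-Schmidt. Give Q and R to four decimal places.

Q = [[0.2182, 0.9571], [-0.4364, 0.2705], [-0.8729, 0.1040]], R = [[4.5826, -1.7457], [0.0000, 4.5774]]

q_1 = a_1/‖a_1‖ = (1, -2, -4)/4.5826 = (0.2182, -0.4364, -0.8729).
r_{12} = q_1·a_2 = -1.7457.
u_2 = a_2 + 1.7457·q_1 = (4.3810, 1.2381, 0.4762).
‖u_2‖ = 4.5774, so q_2 = (0.9571, 0.2705, 0.1040).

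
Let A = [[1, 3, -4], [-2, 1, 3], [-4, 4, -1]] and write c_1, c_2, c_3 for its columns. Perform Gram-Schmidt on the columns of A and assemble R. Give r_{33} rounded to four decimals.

r_{33} = 2.1768

c_1 = (1, -2, -4); ‖c_1‖ = 4.5826, so e_1 = (0.2182, -0.4364, -0.8729).
e_1·c_2 = 0.2182·3 + (-0.4364)·1 + (-0.8729)·4 = -3.2733.
u_2 = c_2 + 3.2733·e_1 = (3.7143, -0.4286, 1.1429).
‖u_2‖ = 3.9097, so e_2 = (0.9500, -0.1096, 0.2923).
e_1·c_3 = 0.2182·(-4) + (-0.4364)·3 + (-0.8729)·(-1) = -1.3093; e_2·c_3 = 0.9500·(-4) + (-0.1096)·3 + 0.2923·(-1) = -4.4212.
u_3 = c_3 + 1.3093·e_1 + 4.4212·e_2 = (0.4860, 1.9439, -0.8505).
r_{33} = ‖u_3‖ = 2.1768.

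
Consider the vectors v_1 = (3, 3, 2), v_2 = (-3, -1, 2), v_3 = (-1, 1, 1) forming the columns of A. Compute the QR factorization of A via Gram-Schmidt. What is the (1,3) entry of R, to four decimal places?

v_1 = (3, 3, 2); ‖v_1‖ = 4.6904, so q_1 = (0.6396, 0.6396, 0.4264).
r_{13} = q_1·v_3 = 0.4264.

r_{13} = 0.4264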